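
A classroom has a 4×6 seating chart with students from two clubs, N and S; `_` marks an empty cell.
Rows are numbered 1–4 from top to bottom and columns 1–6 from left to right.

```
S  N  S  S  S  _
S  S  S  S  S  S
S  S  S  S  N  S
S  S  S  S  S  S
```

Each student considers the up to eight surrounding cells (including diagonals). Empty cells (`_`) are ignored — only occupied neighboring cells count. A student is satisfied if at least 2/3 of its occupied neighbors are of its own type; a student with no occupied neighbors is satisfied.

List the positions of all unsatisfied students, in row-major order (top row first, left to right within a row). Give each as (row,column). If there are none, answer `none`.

(1,1)S 2/3 ok
(1,2)N 0/5 unhappy
(1,3)S 4/5 ok
(1,4)S 5/5 ok
(1,5)S 4/4 ok
(2,1)S 4/5 ok
(2,2)S 7/8 ok
(2,3)S 7/8 ok
(2,4)S 7/8 ok
(2,5)S 6/7 ok
(2,6)S 3/4 ok
(3,1)S 5/5 ok
(3,2)S 8/8 ok
(3,3)S 8/8 ok
(3,4)S 7/8 ok
(3,5)N 0/8 unhappy
(3,6)S 4/5 ok
(4,1)S 3/3 ok
(4,2)S 5/5 ok
(4,3)S 5/5 ok
(4,4)S 4/5 ok
(4,5)S 4/5 ok
(4,6)S 2/3 ok

(1,2), (3,5)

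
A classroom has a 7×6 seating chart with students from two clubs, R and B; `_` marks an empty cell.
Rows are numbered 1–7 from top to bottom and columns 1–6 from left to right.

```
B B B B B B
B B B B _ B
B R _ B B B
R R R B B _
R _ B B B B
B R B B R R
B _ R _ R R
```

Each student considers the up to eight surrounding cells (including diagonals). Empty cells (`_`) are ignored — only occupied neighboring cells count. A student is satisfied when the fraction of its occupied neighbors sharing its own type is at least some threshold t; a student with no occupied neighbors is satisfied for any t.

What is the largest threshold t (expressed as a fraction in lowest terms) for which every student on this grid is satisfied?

1/3

(1,1)B 3/3
(1,2)B 5/5
(1,3)B 5/5
(1,4)B 4/4
(1,5)B 4/4
(1,6)B 2/2
(2,1)B 4/5
(2,2)B 6/7
(2,3)B 6/7
(2,4)B 6/6
(2,6)B 4/4
(3,1)B 2/5
(3,2)R 3/7
(3,4)B 5/6
(3,5)B 6/6
(3,6)B 3/3
(4,1)R 3/4
(4,2)R 4/6
(4,3)R 2/6
(4,4)B 6/7
(4,5)B 7/7
(5,1)R 3/4
(5,3)B 4/7
(5,4)B 6/8
(5,5)B 5/7
(5,6)B 2/4
(6,1)B 1/3
(6,2)R 2/6
(6,3)B 3/5
(6,4)B 4/7
(6,5)R 3/7
(6,6)R 3/5
(7,1)B 1/2
(7,3)R 1/3
(7,5)R 3/4
(7,6)R 3/3
The smallest same-type fraction is 2/6 at (4,3), which reduces to 1/3. Any threshold above that leaves this student unsatisfied.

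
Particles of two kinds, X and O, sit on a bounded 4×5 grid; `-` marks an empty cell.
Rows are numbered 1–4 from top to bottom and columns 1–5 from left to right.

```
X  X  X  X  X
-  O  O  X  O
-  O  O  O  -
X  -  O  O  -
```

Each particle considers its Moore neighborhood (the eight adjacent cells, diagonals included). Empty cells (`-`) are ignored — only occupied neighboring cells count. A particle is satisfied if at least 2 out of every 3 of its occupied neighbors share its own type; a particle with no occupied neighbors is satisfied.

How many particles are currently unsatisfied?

(1,1)X 1/2 not
(1,2)X 2/4 not
(1,3)X 3/5 not
(1,4)X 3/5 not
(1,5)X 2/3 satisfied
(2,2)O 3/6 not
(2,3)O 4/8 not
(2,4)X 3/7 not
(2,5)O 1/4 not
(3,2)O 4/5 satisfied
(3,3)O 6/7 satisfied
(3,4)O 5/6 satisfied
(4,1)X 0/1 not
(4,3)O 4/4 satisfied
(4,4)O 3/3 satisfied
Unsatisfied: (1,1), (1,2), (1,3), (1,4), (2,2), (2,3), (2,4), (2,5), (4,1) — 9 in total.

9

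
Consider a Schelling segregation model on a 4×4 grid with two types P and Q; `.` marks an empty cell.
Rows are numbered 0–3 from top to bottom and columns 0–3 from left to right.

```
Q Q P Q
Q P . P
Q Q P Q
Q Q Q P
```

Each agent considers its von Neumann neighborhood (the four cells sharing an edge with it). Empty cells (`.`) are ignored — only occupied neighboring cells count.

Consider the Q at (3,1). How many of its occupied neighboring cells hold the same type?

3

Occupied neighbors of (3,1): (2,1)=Q, (3,0)=Q, (3,2)=Q.
Same type (Q): 3 of 3.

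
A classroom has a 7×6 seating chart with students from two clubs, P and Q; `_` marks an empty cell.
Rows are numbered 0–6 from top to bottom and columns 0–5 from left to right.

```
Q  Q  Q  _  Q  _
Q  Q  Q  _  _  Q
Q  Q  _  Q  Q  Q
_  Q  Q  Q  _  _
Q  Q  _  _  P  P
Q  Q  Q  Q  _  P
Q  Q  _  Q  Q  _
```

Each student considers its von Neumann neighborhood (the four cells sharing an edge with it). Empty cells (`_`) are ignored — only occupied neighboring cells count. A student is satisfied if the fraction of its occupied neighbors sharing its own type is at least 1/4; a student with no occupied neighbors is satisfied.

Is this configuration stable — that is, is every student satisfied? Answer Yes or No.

Yes

Row 0: (0,0)Q 2/2 ✓ · (0,1)Q 3/3 ✓ · (0,2)Q 2/2 ✓ · (0,4)Q 0/0 ✓
Row 1: (1,0)Q 3/3 ✓ · (1,1)Q 4/4 ✓ · (1,2)Q 2/2 ✓ · (1,5)Q 1/1 ✓
Row 2: (2,0)Q 2/2 ✓ · (2,1)Q 3/3 ✓ · (2,3)Q 2/2 ✓ · (2,4)Q 2/2 ✓ · (2,5)Q 2/2 ✓
Row 3: (3,1)Q 3/3 ✓ · (3,2)Q 2/2 ✓ · (3,3)Q 2/2 ✓
Row 4: (4,0)Q 2/2 ✓ · (4,1)Q 3/3 ✓ · (4,4)P 1/1 ✓ · (4,5)P 2/2 ✓
Row 5: (5,0)Q 3/3 ✓ · (5,1)Q 4/4 ✓ · (5,2)Q 2/2 ✓ · (5,3)Q 2/2 ✓ · (5,5)P 1/1 ✓
Row 6: (6,0)Q 2/2 ✓ · (6,1)Q 2/2 ✓ · (6,3)Q 2/2 ✓ · (6,4)Q 1/1 ✓
All meet the threshold, so the configuration is stable.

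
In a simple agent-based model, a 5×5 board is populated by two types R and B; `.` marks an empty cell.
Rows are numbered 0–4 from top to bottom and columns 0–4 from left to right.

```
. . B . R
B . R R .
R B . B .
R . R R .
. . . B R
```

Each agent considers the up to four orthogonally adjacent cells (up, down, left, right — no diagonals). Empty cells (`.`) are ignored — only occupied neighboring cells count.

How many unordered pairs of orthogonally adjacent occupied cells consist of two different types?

7

Scan each occupied cell's neighbors to the right and below so each pair is counted once.
From row 0: 1 unlike of 1 pairs (running 1/1).
From row 1: 2 unlike of 3 pairs (running 3/4).
From row 2: 2 unlike of 3 pairs (running 5/7).
From row 3: 1 unlike of 2 pairs (running 6/9).
From row 4: 1 unlike of 1 pairs (running 7/10).
Total adjacent occupied pairs: 10; unlike-type pairs: 7.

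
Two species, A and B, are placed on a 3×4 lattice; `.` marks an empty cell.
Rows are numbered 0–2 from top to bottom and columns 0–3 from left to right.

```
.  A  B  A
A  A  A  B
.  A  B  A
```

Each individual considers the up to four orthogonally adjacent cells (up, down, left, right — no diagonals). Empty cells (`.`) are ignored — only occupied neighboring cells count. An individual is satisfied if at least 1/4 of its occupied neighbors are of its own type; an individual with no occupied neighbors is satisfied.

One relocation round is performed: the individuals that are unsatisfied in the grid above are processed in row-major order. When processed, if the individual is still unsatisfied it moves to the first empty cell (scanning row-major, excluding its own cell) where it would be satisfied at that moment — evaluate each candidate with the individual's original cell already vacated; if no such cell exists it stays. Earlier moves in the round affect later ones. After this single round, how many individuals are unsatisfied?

Initially unsatisfied (in order): (0,2), (0,3), (1,3), (2,2), (2,3).
  (0,2): no empty cell satisfies it; stays.
  (0,3) → (0,0).
  (1,3) → (0,3).
  (2,2) → (1,3).
  (2,3) → (2,0).
Resulting grid:
A A B B
A A A B
A A . .
All satisfied now.

0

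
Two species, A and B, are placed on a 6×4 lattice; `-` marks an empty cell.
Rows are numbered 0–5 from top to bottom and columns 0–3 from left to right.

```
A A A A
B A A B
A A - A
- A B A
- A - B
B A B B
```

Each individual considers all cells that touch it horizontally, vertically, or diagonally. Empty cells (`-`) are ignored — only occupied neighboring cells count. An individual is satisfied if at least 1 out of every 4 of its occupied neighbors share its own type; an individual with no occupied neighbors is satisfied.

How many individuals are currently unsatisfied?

Row 0: (0,0)A 2/3 ✓ · (0,1)A 4/5 ✓ · (0,2)A 4/5 ✓ · (0,3)A 2/3 ✓
Row 1: (1,0)B 0/5 ✗ · (1,1)A 6/7 ✓ · (1,2)A 6/7 ✓ · (1,3)B 0/4 ✗
Row 2: (2,0)A 3/4 ✓ · (2,1)A 4/6 ✓ · (2,3)A 2/4 ✓
Row 3: (3,1)A 3/4 ✓ · (3,2)B 1/6 ✗ · (3,3)A 1/3 ✓
Row 4: (4,1)A 2/5 ✓ · (4,3)B 3/4 ✓
Row 5: (5,0)B 0/2 ✗ · (5,1)A 1/3 ✓ · (5,2)B 2/4 ✓ · (5,3)B 2/2 ✓
Unsatisfied: (1,0), (1,3), (3,2), (5,0) — 4 in total.

4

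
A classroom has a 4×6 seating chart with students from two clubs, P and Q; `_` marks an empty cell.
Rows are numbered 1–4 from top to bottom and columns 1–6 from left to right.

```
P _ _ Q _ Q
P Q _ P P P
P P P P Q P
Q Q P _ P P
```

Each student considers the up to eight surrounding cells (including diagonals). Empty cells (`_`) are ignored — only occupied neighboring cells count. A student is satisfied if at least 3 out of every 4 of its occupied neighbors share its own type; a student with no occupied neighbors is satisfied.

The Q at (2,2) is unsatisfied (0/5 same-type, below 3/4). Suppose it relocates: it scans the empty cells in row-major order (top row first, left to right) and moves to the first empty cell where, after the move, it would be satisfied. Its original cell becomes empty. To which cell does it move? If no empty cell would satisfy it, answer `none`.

none

Vacating (2,2). Empty cells in order:
  (1,2): 0/2 same-type → still unsatisfied.
  (1,3): 1/2 same-type → still unsatisfied.
  (1,5): 2/5 same-type → still unsatisfied.
  (2,3): 1/5 same-type → still unsatisfied.
  (4,4): 1/5 same-type → still unsatisfied.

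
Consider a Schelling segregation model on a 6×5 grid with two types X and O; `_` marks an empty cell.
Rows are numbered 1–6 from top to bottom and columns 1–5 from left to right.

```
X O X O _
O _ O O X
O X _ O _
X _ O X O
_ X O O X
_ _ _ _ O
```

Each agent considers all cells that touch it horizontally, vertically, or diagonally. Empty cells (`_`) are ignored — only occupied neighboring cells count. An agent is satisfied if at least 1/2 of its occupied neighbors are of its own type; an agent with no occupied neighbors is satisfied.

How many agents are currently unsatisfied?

(1,1)X 0/2 not
(1,2)O 2/4 satisfied
(1,3)X 0/4 not
(1,4)O 2/4 satisfied
(2,1)O 2/4 satisfied
(2,3)O 4/6 satisfied
(2,4)O 3/5 satisfied
(2,5)X 0/3 not
(3,1)O 1/3 not
(3,2)X 1/5 not
(3,4)O 4/6 satisfied
(4,1)X 2/3 satisfied
(4,3)O 3/6 satisfied
(4,4)X 1/6 not
(4,5)O 2/4 satisfied
(5,2)X 1/3 not
(5,3)O 2/4 satisfied
(5,4)O 4/6 satisfied
(5,5)X 1/4 not
(6,5)O 1/2 satisfied
Unsatisfied: (1,1), (1,3), (2,5), (3,1), (3,2), (4,4), (5,2), (5,5) — 8 in total.

8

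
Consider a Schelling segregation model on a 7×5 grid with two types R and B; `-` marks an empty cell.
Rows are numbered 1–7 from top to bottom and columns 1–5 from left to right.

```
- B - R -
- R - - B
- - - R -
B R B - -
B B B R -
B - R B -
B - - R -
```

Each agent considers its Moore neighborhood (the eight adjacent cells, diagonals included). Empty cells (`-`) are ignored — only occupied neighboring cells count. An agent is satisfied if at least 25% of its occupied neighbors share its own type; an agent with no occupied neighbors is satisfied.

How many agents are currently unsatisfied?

(1,2)B 0/1 ✗
(1,4)R 0/1 ✗
(2,2)R 0/1 ✗
(2,5)B 0/2 ✗
(3,4)R 0/2 ✗
(4,1)B 2/3 ✓
(4,2)R 0/5 ✗
(4,3)B 2/5 ✓
(5,1)B 3/4 ✓
(5,2)B 5/7 ✓
(5,3)B 3/6 ✓
(5,4)R 1/4 ✓
(6,1)B 3/3 ✓
(6,3)R 2/5 ✓
(6,4)B 1/4 ✓
(7,1)B 1/1 ✓
(7,4)R 1/2 ✓
Unsatisfied: (1,2), (1,4), (2,2), (2,5), (3,4), (4,2) — 6 in total.

6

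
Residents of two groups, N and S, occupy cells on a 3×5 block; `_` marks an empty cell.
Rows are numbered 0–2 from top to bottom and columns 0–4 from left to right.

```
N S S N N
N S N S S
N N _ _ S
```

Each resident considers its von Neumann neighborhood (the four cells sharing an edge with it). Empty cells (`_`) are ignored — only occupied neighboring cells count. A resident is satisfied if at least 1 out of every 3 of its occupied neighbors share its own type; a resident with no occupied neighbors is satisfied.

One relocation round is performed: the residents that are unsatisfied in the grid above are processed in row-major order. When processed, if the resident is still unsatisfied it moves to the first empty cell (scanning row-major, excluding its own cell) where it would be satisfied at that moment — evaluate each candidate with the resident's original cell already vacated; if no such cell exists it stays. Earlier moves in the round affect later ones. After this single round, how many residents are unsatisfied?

Initially unsatisfied (in order): (1,1), (1,2).
  (1,1) → (2,3).
  (1,2) → (1,1).
Resulting grid:
N S S N N
N N _ S S
N N _ S S
All satisfied now.

0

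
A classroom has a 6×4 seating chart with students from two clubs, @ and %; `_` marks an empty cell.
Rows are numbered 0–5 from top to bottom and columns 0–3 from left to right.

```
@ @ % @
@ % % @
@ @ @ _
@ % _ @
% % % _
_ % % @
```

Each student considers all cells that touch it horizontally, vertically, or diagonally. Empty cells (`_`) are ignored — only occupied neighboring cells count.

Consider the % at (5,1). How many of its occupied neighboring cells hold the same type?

4

Occupied neighbors of (5,1): (4,0)=%, (4,1)=%, (4,2)=%, (5,2)=%.
Same type (%): 4 of 4.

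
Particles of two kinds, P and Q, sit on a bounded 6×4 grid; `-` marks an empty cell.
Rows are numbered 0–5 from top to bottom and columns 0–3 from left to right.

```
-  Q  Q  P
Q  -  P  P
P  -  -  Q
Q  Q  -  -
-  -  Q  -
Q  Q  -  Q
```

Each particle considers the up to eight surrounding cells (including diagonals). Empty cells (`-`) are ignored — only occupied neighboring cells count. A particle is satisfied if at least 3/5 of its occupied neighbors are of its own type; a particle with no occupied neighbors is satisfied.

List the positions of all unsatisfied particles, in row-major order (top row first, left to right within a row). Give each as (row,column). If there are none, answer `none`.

Row 0: (0,1)Q 2/3 satisfied · (0,2)Q 1/4 not · (0,3)P 2/3 satisfied
Row 1: (1,0)Q 1/2 not · (1,2)P 2/5 not · (1,3)P 2/4 not
Row 2: (2,0)P 0/3 not · (2,3)Q 0/2 not
Row 3: (3,0)Q 1/2 not · (3,1)Q 2/3 satisfied
Row 4: (4,2)Q 3/3 satisfied
Row 5: (5,0)Q 1/1 satisfied · (5,1)Q 2/2 satisfied · (5,3)Q 1/1 satisfied

(0,2), (1,0), (1,2), (1,3), (2,0), (2,3), (3,0)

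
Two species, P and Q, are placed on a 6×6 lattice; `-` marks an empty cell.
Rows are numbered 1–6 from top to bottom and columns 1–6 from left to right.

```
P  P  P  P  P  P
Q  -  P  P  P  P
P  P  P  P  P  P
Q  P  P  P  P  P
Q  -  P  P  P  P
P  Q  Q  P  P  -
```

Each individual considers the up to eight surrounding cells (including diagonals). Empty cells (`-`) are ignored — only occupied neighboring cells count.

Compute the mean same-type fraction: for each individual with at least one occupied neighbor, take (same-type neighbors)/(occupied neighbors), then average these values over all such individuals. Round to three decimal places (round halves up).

Row 1: (1,1)P 1/2 · (1,2)P 3/4 · (1,3)P 4/4 · (1,4)P 5/5 · (1,5)P 5/5 · (1,6)P 3/3
Row 2: (2,1)Q 0/4 · (2,3)P 7/7 · (2,4)P 8/8 · (2,5)P 8/8 · (2,6)P 5/5
Row 3: (3,1)P 2/4 · (3,2)P 5/7 · (3,3)P 7/7 · (3,4)P 8/8 · (3,5)P 8/8 · (3,6)P 5/5
Row 4: (4,1)Q 1/4 · (4,2)P 5/7 · (4,3)P 7/7 · (4,4)P 8/8 · (4,5)P 8/8 · (4,6)P 5/5
Row 5: (5,1)Q 2/4 · (5,3)P 5/7 · (5,4)P 7/8 · (5,5)P 7/7 · (5,6)P 4/4
Row 6: (6,1)P 0/2 · (6,2)Q 2/4 · (6,3)Q 1/4 · (6,4)P 4/5 · (6,5)P 4/4
Sum over 33 individuals: 1/2 + 3/4 + 4/4 + 5/5 + 5/5 + 3/3 + 0/4 + 7/7 + 8/8 + 8/8 + 5/5 + 2/4 + 5/7 + 7/7 + 8/8 + 8/8 + 5/5 + 1/4 + 5/7 + 7/7 + 8/8 + 8/8 + 5/5 + 2/4 + 5/7 + 7/8 + 7/7 + 4/4 + 0/2 + 2/4 + 1/4 + 4/5 + 4/4 = 7299/280; mean = 7299/280 ÷ 33 = 2433/3080 = 0.789935… → 0.790.

0.790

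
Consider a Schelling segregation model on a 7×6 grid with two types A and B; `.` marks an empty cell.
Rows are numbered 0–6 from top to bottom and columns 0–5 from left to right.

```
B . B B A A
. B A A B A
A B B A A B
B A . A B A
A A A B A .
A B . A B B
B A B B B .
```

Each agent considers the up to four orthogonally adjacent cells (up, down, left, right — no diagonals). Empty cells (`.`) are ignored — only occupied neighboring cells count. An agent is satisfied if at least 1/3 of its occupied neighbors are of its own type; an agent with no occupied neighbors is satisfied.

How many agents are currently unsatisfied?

14

Row 0: (0,0)B 0/0 ok · (0,2)B 1/2 ok · (0,3)B 1/3 ok · (0,4)A 1/3 ok · (0,5)A 2/2 ok
Row 1: (1,1)B 1/2 ok · (1,2)A 1/4 unhappy · (1,3)A 2/4 ok · (1,4)B 0/4 unhappy · (1,5)A 1/3 ok
Row 2: (2,0)A 0/2 unhappy · (2,1)B 2/4 ok · (2,2)B 1/3 ok · (2,3)A 3/4 ok · (2,4)A 1/4 unhappy · (2,5)B 0/3 unhappy
Row 3: (3,0)B 0/3 unhappy · (3,1)A 1/3 ok · (3,3)A 1/3 ok · (3,4)B 0/4 unhappy · (3,5)A 0/2 unhappy
Row 4: (4,0)A 2/3 ok · (4,1)A 3/4 ok · (4,2)A 1/2 ok · (4,3)B 0/4 unhappy · (4,4)A 0/3 unhappy
Row 5: (5,0)A 1/3 ok · (5,1)B 0/3 unhappy · (5,3)A 0/3 unhappy · (5,4)B 2/4 ok · (5,5)B 1/1 ok
Row 6: (6,0)B 0/2 unhappy · (6,1)A 0/3 unhappy · (6,2)B 1/2 ok · (6,3)B 2/3 ok · (6,4)B 2/2 ok
Unsatisfied: (1,2), (1,4), (2,0), (2,4), (2,5), (3,0), (3,4), (3,5), (4,3), (4,4), (5,1), (5,3), (6,0), (6,1) — 14 in total.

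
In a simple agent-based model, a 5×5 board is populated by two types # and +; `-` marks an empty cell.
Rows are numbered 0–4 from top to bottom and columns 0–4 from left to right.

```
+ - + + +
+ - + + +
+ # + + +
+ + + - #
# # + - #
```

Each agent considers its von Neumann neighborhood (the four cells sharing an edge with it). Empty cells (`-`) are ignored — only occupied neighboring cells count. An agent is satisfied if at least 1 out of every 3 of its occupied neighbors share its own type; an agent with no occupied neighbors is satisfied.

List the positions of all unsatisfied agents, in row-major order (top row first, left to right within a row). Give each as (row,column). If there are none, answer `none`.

Row 0: (0,0)+ 1/1 satisfied · (0,2)+ 2/2 satisfied · (0,3)+ 3/3 satisfied · (0,4)+ 2/2 satisfied
Row 1: (1,0)+ 2/2 satisfied · (1,2)+ 3/3 satisfied · (1,3)+ 4/4 satisfied · (1,4)+ 3/3 satisfied
Row 2: (2,0)+ 2/3 satisfied · (2,1)# 0/3 not · (2,2)+ 3/4 satisfied · (2,3)+ 3/3 satisfied · (2,4)+ 2/3 satisfied
Row 3: (3,0)+ 2/3 satisfied · (3,1)+ 2/4 satisfied · (3,2)+ 3/3 satisfied · (3,4)# 1/2 satisfied
Row 4: (4,0)# 1/2 satisfied · (4,1)# 1/3 satisfied · (4,2)+ 1/2 satisfied · (4,4)# 1/1 satisfied

(2,1)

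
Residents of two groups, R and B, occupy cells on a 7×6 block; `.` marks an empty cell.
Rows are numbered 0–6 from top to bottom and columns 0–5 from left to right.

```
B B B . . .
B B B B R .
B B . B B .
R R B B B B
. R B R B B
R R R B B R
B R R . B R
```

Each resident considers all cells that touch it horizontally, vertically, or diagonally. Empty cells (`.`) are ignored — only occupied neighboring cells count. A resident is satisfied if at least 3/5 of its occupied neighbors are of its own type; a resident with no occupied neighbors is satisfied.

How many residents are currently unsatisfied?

12

(0,0)B 3/3 ✓
(0,1)B 5/5 ✓
(0,2)B 4/4 ✓
(1,0)B 5/5 ✓
(1,1)B 7/7 ✓
(1,2)B 6/6 ✓
(1,3)B 4/5 ✓
(1,4)R 0/3 ✗
(2,0)B 3/5 ✓
(2,1)B 5/7 ✓
(2,3)B 6/7 ✓
(2,4)B 5/6 ✓
(3,0)R 2/4 ✗
(3,1)R 2/6 ✗
(3,2)B 4/7 ✗
(3,3)B 6/7 ✓
(3,4)B 6/7 ✓
(3,5)B 4/4 ✓
(4,1)R 5/7 ✓
(4,2)B 3/8 ✗
(4,3)R 1/8 ✗
(4,4)B 6/8 ✓
(4,5)B 4/5 ✓
(5,0)R 3/4 ✓
(5,1)R 5/7 ✓
(5,2)R 5/7 ✓
(5,3)B 4/7 ✗
(5,4)B 4/7 ✗
(5,5)R 1/5 ✗
(6,0)B 0/3 ✗
(6,1)R 4/5 ✓
(6,2)R 3/4 ✓
(6,4)B 2/4 ✗
(6,5)R 1/3 ✗
Unsatisfied: (1,4), (3,0), (3,1), (3,2), (4,2), (4,3), (5,3), (5,4), (5,5), (6,0), (6,4), (6,5) — 12 in total.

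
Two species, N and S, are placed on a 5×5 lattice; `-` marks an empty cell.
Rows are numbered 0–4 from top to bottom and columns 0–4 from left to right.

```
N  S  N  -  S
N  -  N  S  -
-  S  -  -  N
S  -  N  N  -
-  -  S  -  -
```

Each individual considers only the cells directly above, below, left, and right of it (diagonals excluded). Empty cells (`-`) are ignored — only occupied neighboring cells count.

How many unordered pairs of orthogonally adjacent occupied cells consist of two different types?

4

Scan each occupied cell's neighbors to the right and below so each pair is counted once.
From row 0: 2 unlike of 4 pairs (running 2/4).
From row 1: 1 unlike of 1 pairs (running 3/5).
From row 3: 1 unlike of 2 pairs (running 4/7).
Total adjacent occupied pairs: 7; unlike-type pairs: 4.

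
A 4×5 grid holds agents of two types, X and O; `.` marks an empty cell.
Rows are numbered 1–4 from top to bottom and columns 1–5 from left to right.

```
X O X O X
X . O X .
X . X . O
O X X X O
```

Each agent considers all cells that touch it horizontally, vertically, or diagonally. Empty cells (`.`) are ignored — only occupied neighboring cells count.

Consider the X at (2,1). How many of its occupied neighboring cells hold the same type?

2

Occupied neighbors of (2,1): (1,1)=X, (1,2)=O, (3,1)=X.
Same type (X): 2 of 3.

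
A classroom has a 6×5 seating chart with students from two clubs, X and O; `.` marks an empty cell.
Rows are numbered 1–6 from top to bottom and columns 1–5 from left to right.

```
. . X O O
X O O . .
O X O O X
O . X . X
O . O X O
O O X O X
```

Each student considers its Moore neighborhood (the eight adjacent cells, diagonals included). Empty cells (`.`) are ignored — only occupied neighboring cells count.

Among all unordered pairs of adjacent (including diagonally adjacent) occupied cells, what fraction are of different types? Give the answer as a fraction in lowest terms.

24/47

Scan each occupied cell's neighbors to the right and below (and the two forward diagonals) so each pair is counted once.
Row 1: X(1,3)–O(1,4)≠ X(1,3)–O(2,3)≠ X(1,3)–O(2,2)≠ O(1,4)–O(1,5)= O(1,4)–O(2,3)=  → 3/5 unlike.
Row 2: X(2,1)–O(2,2)≠ X(2,1)–O(3,1)≠ X(2,1)–X(3,2)= O(2,2)–O(2,3)= O(2,2)–X(3,2)≠ O(2,2)–O(3,3)= O(2,2)–O(3,1)= O(2,3)–O(3,3)= O(2,3)–O(3,4)= O(2,3)–X(3,2)≠  → 4/10 unlike.
Row 3: O(3,1)–X(3,2)≠ O(3,1)–O(4,1)= X(3,2)–O(3,3)≠ X(3,2)–X(4,3)= X(3,2)–O(4,1)≠ O(3,3)–O(3,4)= O(3,3)–X(4,3)≠ O(3,4)–X(3,5)≠ O(3,4)–X(4,5)≠ O(3,4)–X(4,3)≠ X(3,5)–X(4,5)=  → 7/11 unlike.
Row 4: O(4,1)–O(5,1)= X(4,3)–O(5,3)≠ X(4,3)–X(5,4)= X(4,5)–O(5,5)≠ X(4,5)–X(5,4)=  → 2/5 unlike.
Row 5: O(5,1)–O(6,1)= O(5,1)–O(6,2)= O(5,3)–X(5,4)≠ O(5,3)–X(6,3)≠ O(5,3)–O(6,4)= O(5,3)–O(6,2)= X(5,4)–O(5,5)≠ X(5,4)–O(6,4)≠ X(5,4)–X(6,5)= X(5,4)–X(6,3)= O(5,5)–X(6,5)≠ O(5,5)–O(6,4)=  → 5/12 unlike.
Row 6: O(6,1)–O(6,2)= O(6,2)–X(6,3)≠ X(6,3)–O(6,4)≠ O(6,4)–X(6,5)≠  → 3/4 unlike.
Total adjacent occupied pairs: 47; unlike-type pairs: 24.
24/47 is already in lowest terms.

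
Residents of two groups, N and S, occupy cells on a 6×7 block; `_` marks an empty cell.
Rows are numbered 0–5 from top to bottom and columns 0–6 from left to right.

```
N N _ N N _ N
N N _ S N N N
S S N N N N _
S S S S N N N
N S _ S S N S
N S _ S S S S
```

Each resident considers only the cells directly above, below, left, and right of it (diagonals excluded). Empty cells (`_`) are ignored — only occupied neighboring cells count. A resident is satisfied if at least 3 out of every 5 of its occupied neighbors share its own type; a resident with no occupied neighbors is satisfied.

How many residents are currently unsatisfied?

14

(0,0)N 2/2 ✓
(0,1)N 2/2 ✓
(0,3)N 1/2 ✗
(0,4)N 2/2 ✓
(0,6)N 1/1 ✓
(1,0)N 2/3 ✓
(1,1)N 2/3 ✓
(1,3)S 0/3 ✗
(1,4)N 3/4 ✓
(1,5)N 3/3 ✓
(1,6)N 2/2 ✓
(2,0)S 2/3 ✓
(2,1)S 2/4 ✗
(2,2)N 1/3 ✗
(2,3)N 2/4 ✗
(2,4)N 4/4 ✓
(2,5)N 3/3 ✓
(3,0)S 2/3 ✓
(3,1)S 4/4 ✓
(3,2)S 2/3 ✓
(3,3)S 2/4 ✗
(3,4)N 2/4 ✗
(3,5)N 4/4 ✓
(3,6)N 1/2 ✗
(4,0)N 1/3 ✗
(4,1)S 2/3 ✓
(4,3)S 3/3 ✓
(4,4)S 2/4 ✗
(4,5)N 1/4 ✗
(4,6)S 1/3 ✗
(5,0)N 1/2 ✗
(5,1)S 1/2 ✗
(5,3)S 2/2 ✓
(5,4)S 3/3 ✓
(5,5)S 2/3 ✓
(5,6)S 2/2 ✓
Unsatisfied: (0,3), (1,3), (2,1), (2,2), (2,3), (3,3), (3,4), (3,6), (4,0), (4,4), (4,5), (4,6), (5,0), (5,1) — 14 in total.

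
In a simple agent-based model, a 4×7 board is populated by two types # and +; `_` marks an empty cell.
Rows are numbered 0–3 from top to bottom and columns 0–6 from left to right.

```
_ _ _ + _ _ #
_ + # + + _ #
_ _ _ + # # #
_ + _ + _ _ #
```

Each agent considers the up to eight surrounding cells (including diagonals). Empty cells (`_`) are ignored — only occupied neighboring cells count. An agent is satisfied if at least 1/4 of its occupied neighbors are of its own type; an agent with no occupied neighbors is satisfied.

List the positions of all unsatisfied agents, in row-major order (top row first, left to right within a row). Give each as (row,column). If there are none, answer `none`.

Row 0: (0,3)+ 2/3 satisfied · (0,6)# 1/1 satisfied
Row 1: (1,1)+ 0/1 not · (1,2)# 0/4 not · (1,3)+ 3/5 satisfied · (1,4)+ 3/5 satisfied · (1,6)# 3/3 satisfied
Row 2: (2,3)+ 3/5 satisfied · (2,4)# 1/5 not · (2,5)# 4/5 satisfied · (2,6)# 3/3 satisfied
Row 3: (3,1)+ 0/0 satisfied · (3,3)+ 1/2 satisfied · (3,6)# 2/2 satisfied

(1,1), (1,2), (2,4)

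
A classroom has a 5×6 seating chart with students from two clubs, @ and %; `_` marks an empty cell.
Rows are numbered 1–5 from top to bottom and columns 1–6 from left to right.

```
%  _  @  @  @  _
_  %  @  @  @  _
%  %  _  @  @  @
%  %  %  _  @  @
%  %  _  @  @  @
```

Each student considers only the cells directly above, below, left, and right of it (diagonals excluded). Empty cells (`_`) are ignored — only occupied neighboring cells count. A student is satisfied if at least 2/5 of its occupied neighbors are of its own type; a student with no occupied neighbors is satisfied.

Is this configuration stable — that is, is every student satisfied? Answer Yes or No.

Yes

Row 1: (1,1)% 0/0 satisfied · (1,3)@ 2/2 satisfied · (1,4)@ 3/3 satisfied · (1,5)@ 2/2 satisfied
Row 2: (2,2)% 1/2 satisfied · (2,3)@ 2/3 satisfied · (2,4)@ 4/4 satisfied · (2,5)@ 3/3 satisfied
Row 3: (3,1)% 2/2 satisfied · (3,2)% 3/3 satisfied · (3,4)@ 2/2 satisfied · (3,5)@ 4/4 satisfied · (3,6)@ 2/2 satisfied
Row 4: (4,1)% 3/3 satisfied · (4,2)% 4/4 satisfied · (4,3)% 1/1 satisfied · (4,5)@ 3/3 satisfied · (4,6)@ 3/3 satisfied
Row 5: (5,1)% 2/2 satisfied · (5,2)% 2/2 satisfied · (5,4)@ 1/1 satisfied · (5,5)@ 3/3 satisfied · (5,6)@ 2/2 satisfied
All meet the threshold, so the configuration is stable.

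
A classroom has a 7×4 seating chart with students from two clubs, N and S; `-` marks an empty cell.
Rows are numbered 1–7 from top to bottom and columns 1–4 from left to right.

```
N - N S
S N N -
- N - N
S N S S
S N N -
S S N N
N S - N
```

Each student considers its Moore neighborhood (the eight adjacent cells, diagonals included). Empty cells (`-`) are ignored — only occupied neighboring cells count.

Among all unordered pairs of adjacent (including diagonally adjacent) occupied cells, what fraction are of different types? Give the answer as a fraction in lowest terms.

Scan each occupied cell's neighbors to the right and below (and the two forward diagonals) so each pair is counted once.
Row 1: N(1,1)–S(2,1)≠ N(1,1)–N(2,2)= N(1,3)–S(1,4)≠ N(1,3)–N(2,3)= N(1,3)–N(2,2)= S(1,4)–N(2,3)≠  → 3/6 unlike.
Row 2: S(2,1)–N(2,2)≠ S(2,1)–N(3,2)≠ N(2,2)–N(2,3)= N(2,2)–N(3,2)= N(2,3)–N(3,4)= N(2,3)–N(3,2)=  → 2/6 unlike.
Row 3: N(3,2)–N(4,2)= N(3,2)–S(4,3)≠ N(3,2)–S(4,1)≠ N(3,4)–S(4,4)≠ N(3,4)–S(4,3)≠  → 4/5 unlike.
Row 4: S(4,1)–N(4,2)≠ S(4,1)–S(5,1)= S(4,1)–N(5,2)≠ N(4,2)–S(4,3)≠ N(4,2)–N(5,2)= N(4,2)–N(5,3)= N(4,2)–S(5,1)≠ S(4,3)–S(4,4)= S(4,3)–N(5,3)≠ S(4,3)–N(5,2)≠ S(4,4)–N(5,3)≠  → 7/11 unlike.
Row 5: S(5,1)–N(5,2)≠ S(5,1)–S(6,1)= S(5,1)–S(6,2)= N(5,2)–N(5,3)= N(5,2)–S(6,2)≠ N(5,2)–N(6,3)= N(5,2)–S(6,1)≠ N(5,3)–N(6,3)= N(5,3)–N(6,4)= N(5,3)–S(6,2)≠  → 4/10 unlike.
Row 6: S(6,1)–S(6,2)= S(6,1)–N(7,1)≠ S(6,1)–S(7,2)= S(6,2)–N(6,3)≠ S(6,2)–S(7,2)= S(6,2)–N(7,1)≠ N(6,3)–N(6,4)= N(6,3)–N(7,4)= N(6,3)–S(7,2)≠ N(6,4)–N(7,4)=  → 4/10 unlike.
Row 7: N(7,1)–S(7,2)≠  → 1/1 unlike.
Total adjacent occupied pairs: 49; unlike-type pairs: 25.
25/49 is already in lowest terms.

25/49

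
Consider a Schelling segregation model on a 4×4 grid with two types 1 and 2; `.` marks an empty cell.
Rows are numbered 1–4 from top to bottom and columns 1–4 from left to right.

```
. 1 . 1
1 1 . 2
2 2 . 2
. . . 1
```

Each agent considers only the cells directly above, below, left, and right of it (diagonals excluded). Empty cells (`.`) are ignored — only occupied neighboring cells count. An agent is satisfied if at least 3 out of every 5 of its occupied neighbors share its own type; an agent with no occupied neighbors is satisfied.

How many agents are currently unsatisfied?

7

Row 1: (1,2)1 1/1 ok · (1,4)1 0/1 unhappy
Row 2: (2,1)1 1/2 unhappy · (2,2)1 2/3 ok · (2,4)2 1/2 unhappy
Row 3: (3,1)2 1/2 unhappy · (3,2)2 1/2 unhappy · (3,4)2 1/2 unhappy
Row 4: (4,4)1 0/1 unhappy
Unsatisfied: (1,4), (2,1), (2,4), (3,1), (3,2), (3,4), (4,4) — 7 in total.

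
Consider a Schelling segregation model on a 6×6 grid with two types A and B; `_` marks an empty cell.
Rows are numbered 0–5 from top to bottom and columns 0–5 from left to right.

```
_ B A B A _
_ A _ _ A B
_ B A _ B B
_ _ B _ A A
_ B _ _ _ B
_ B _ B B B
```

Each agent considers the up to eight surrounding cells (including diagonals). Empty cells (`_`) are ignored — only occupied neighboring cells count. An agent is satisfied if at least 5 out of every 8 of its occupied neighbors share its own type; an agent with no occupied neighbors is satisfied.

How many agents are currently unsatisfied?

(0,1)B 0/2 unhappy
(0,2)A 1/3 unhappy
(0,3)B 0/3 unhappy
(0,4)A 1/3 unhappy
(1,1)A 2/4 unhappy
(1,4)A 1/5 unhappy
(1,5)B 2/4 unhappy
(2,1)B 1/3 unhappy
(2,2)A 1/3 unhappy
(2,4)B 2/5 unhappy
(2,5)B 2/5 unhappy
(3,2)B 2/3 ok
(3,4)A 1/4 unhappy
(3,5)A 1/4 unhappy
(4,1)B 2/2 ok
(4,5)B 2/4 unhappy
(5,1)B 1/1 ok
(5,3)B 1/1 ok
(5,4)B 3/3 ok
(5,5)B 2/2 ok
Unsatisfied: (0,1), (0,2), (0,3), (0,4), (1,1), (1,4), (1,5), (2,1), (2,2), (2,4), (2,5), (3,4), (3,5), (4,5) — 14 in total.

14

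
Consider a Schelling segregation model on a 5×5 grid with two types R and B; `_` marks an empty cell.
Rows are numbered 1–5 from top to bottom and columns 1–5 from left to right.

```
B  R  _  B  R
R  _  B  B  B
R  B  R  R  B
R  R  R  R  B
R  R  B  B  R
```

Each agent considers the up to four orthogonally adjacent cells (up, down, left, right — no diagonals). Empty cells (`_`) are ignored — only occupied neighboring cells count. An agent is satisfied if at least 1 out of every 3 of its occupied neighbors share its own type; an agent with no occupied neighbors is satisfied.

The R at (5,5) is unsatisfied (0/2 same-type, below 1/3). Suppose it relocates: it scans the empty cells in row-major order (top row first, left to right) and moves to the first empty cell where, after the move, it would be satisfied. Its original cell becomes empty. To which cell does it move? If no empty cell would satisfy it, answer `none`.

(1,3)

Vacating (5,5). Empty cells in order:
  (1,3): 1/3 same-type → satisfied — stop here.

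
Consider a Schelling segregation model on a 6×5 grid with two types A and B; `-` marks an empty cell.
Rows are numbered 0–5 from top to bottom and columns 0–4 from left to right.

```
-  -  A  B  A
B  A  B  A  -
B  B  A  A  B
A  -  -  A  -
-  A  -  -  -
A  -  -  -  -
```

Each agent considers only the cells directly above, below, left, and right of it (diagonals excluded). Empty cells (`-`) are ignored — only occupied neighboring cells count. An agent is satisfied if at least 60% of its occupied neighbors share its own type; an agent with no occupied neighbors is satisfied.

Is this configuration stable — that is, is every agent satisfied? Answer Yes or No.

No

(0,2)A 0/2 unhappy
(0,3)B 0/3 unhappy
(0,4)A 0/1 unhappy
(1,0)B 1/2 unhappy
(1,1)A 0/3 unhappy
(1,2)B 0/4 unhappy
(1,3)A 1/3 unhappy
(2,0)B 2/3 ok
(2,1)B 1/3 unhappy
(2,2)A 1/3 unhappy
(2,3)A 3/4 ok
(2,4)B 0/1 unhappy
(3,0)A 0/1 unhappy
(3,3)A 1/1 ok
(4,1)A 0/0 ok
(5,0)A 0/0 ok
For instance (0,2) has only 0/2 same-type neighbors, below 3/5.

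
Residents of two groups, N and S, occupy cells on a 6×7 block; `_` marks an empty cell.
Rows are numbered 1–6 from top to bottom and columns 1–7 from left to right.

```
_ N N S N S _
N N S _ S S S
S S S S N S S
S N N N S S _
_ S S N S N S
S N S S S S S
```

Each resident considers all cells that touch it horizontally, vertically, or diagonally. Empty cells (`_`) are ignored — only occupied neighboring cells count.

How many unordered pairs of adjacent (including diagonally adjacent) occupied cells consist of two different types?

Scan each occupied cell's neighbors to the right and below (and the two forward diagonals) so each pair is counted once.
From row 1: 7 unlike of 16 pairs (running 7/16).
From row 2: 8 unlike of 20 pairs (running 15/36).
From row 3: 12 unlike of 23 pairs (running 27/59).
From row 4: 11 unlike of 20 pairs (running 38/79).
From row 5: 12 unlike of 22 pairs (running 50/101).
From row 6: 2 unlike of 6 pairs (running 52/107).
Total adjacent occupied pairs: 107; unlike-type pairs: 52.

52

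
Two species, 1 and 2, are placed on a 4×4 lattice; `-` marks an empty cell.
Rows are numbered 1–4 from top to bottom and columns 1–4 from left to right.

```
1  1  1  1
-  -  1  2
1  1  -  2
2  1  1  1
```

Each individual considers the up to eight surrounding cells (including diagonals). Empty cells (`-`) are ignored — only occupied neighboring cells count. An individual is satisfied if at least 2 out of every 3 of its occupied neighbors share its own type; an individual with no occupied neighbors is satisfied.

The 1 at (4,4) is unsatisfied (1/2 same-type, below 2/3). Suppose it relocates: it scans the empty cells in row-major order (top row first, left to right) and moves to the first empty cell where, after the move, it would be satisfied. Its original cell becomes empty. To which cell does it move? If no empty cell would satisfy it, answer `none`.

Vacating (4,4). Empty cells in order:
  (2,1): 4/4 same-type → satisfied — stop here.

(2,1)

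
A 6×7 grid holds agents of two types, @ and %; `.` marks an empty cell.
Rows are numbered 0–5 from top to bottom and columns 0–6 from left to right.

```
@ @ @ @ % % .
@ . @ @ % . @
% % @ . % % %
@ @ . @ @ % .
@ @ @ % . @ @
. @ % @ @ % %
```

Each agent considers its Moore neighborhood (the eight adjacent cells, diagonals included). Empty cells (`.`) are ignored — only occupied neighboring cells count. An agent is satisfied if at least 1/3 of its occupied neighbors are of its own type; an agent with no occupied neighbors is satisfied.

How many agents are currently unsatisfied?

7

(0,0)@ 2/2 ok
(0,1)@ 4/4 ok
(0,2)@ 4/4 ok
(0,3)@ 3/5 ok
(0,4)% 2/4 ok
(0,5)% 2/3 ok
(1,0)@ 2/4 ok
(1,2)@ 5/6 ok
(1,3)@ 4/7 ok
(1,4)% 4/6 ok
(1,6)@ 0/3 unhappy
(2,0)% 1/4 unhappy
(2,1)% 1/6 unhappy
(2,2)@ 4/5 ok
(2,4)% 3/6 ok
(2,5)% 4/6 ok
(2,6)% 2/3 ok
(3,0)@ 3/5 ok
(3,1)@ 5/7 ok
(3,3)@ 3/5 ok
(3,4)@ 2/6 ok
(3,5)% 3/6 ok
(4,0)@ 4/4 ok
(4,1)@ 5/6 ok
(4,2)@ 5/7 ok
(4,3)% 1/6 unhappy
(4,5)@ 3/6 ok
(4,6)@ 1/4 unhappy
(5,1)@ 3/4 ok
(5,2)% 1/5 unhappy
(5,3)@ 2/4 ok
(5,4)@ 2/4 ok
(5,5)% 1/4 unhappy
(5,6)% 1/3 ok
Unsatisfied: (1,6), (2,0), (2,1), (4,3), (4,6), (5,2), (5,5) — 7 in total.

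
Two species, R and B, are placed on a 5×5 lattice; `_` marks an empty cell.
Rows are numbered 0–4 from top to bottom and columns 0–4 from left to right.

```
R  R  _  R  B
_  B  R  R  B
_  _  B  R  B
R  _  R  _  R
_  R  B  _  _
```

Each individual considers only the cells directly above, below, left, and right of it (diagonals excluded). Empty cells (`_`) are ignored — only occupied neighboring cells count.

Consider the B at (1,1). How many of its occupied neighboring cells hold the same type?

Occupied neighbors of (1,1): (0,1)=R, (1,2)=R.
Same type (B): 0 of 2.

0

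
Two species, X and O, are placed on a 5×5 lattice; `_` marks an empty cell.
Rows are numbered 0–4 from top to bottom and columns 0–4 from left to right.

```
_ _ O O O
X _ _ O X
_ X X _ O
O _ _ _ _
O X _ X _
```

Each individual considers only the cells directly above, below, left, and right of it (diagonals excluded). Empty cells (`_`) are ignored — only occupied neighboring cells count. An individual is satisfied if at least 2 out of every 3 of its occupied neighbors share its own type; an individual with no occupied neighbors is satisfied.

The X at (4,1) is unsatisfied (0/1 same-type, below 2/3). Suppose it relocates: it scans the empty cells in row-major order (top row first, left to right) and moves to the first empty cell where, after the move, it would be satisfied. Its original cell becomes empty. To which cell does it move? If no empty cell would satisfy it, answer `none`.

Vacating (4,1). Empty cells in order:
  (0,0): 1/1 same-type → satisfied — stop here.

(0,0)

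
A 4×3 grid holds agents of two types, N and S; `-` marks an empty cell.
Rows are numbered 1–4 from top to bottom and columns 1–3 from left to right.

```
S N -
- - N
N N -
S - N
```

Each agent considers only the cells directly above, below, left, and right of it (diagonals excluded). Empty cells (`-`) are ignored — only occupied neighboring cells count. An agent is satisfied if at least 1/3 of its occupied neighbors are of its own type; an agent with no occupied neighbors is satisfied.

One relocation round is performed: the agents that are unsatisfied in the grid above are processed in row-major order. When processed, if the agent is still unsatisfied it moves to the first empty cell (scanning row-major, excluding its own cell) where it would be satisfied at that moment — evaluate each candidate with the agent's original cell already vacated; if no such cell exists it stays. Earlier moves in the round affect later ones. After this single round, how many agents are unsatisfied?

Initially unsatisfied (in order): (1,1), (1,2), (4,1).
  (1,1) → (4,2).
  (1,2): now satisfied by earlier moves; stays.
  (4,1): now satisfied by earlier moves; stays.
Resulting grid:
- N -
- - N
N N -
S S N
Unsatisfied now: (4,3).

1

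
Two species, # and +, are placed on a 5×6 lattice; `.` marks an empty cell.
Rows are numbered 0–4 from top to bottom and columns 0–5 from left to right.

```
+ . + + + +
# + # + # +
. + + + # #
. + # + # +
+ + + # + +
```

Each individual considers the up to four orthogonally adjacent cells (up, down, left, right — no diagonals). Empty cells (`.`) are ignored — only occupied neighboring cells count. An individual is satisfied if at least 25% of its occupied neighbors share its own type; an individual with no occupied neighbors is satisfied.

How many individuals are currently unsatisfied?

(0,0)+ 0/1 ✗
(0,2)+ 1/2 ✓
(0,3)+ 3/3 ✓
(0,4)+ 2/3 ✓
(0,5)+ 2/2 ✓
(1,0)# 0/2 ✗
(1,1)+ 1/3 ✓
(1,2)# 0/4 ✗
(1,3)+ 2/4 ✓
(1,4)# 1/4 ✓
(1,5)+ 1/3 ✓
(2,1)+ 3/3 ✓
(2,2)+ 2/4 ✓
(2,3)+ 3/4 ✓
(2,4)# 3/4 ✓
(2,5)# 1/3 ✓
(3,1)+ 2/3 ✓
(3,2)# 0/4 ✗
(3,3)+ 1/4 ✓
(3,4)# 1/4 ✓
(3,5)+ 1/3 ✓
(4,0)+ 1/1 ✓
(4,1)+ 3/3 ✓
(4,2)+ 1/3 ✓
(4,3)# 0/3 ✗
(4,4)+ 1/3 ✓
(4,5)+ 2/2 ✓
Unsatisfied: (0,0), (1,0), (1,2), (3,2), (4,3) — 5 in total.

5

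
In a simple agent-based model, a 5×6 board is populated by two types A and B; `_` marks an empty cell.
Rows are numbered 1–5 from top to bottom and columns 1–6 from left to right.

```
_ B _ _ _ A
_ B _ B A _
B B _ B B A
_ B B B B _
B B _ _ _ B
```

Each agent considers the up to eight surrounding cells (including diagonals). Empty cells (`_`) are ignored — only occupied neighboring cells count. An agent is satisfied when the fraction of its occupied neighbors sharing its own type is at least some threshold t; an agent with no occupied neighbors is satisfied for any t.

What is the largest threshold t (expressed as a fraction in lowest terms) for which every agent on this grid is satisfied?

(1,2)B 1/1
(1,6)A 1/1
(2,2)B 3/3
(2,4)B 2/3
(2,5)A 2/5
(3,1)B 3/3
(3,2)B 4/4
(3,4)B 5/6
(3,5)B 4/6
(3,6)A 1/3
(4,2)B 5/5
(4,3)B 5/5
(4,4)B 4/4
(4,5)B 4/5
(5,1)B 2/2
(5,2)B 3/3
(5,6)B 1/1
The smallest same-type fraction is 1/3 at (3,6), which reduces to 1/3. Any threshold above that leaves this agent unsatisfied.

1/3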